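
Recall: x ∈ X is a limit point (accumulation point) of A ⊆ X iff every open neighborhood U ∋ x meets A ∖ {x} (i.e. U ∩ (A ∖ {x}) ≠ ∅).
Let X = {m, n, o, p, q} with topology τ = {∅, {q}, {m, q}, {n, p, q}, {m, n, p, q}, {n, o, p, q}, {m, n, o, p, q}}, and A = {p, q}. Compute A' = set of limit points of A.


A' = {m, n, o, p}

For each x ∈ X, list the open sets U ∈ τ with x ∈ U, then check whether U ∩ (A ∖ {x}) ≠ ∅ for every such U.
  x = m: opens ∋ x are {m, q}, {m, n, p, q}, {m, n, o, p, q}; each meets A ∖ {m}, so x IS a limit point.
  x = n: opens ∋ x are {n, p, q}, {m, n, p, q}, {n, o, p, q}, {m, n, o, p, q}; each meets A ∖ {n}, so x IS a limit point.
  x = o: opens ∋ x are {n, o, p, q}, {m, n, o, p, q}; each meets A ∖ {o}, so x IS a limit point.
  x = p: opens ∋ x are {n, p, q}, {m, n, p, q}, {n, o, p, q}, {m, n, o, p, q}; each meets A ∖ {p}, so x IS a limit point.
  x = q: open {q} ∋ x has {q} ∩ (A ∖ {q}) = ∅, so x is NOT a limit point.
Collecting: A' = {m, n, o, p}.


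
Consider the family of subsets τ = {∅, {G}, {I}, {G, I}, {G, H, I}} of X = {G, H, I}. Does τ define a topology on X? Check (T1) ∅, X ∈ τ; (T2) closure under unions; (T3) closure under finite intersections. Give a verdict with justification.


τ IS a topology on X.

Axiom (T1): ∅ ∈ τ? Yes; X ∈ τ? Yes.
Axiom (T2/T3): check pairwise unions and intersections of members of τ.
All pairwise intersections and unions checked — each lies in τ. Therefore τ satisfies (T1), (T2), (T3): it IS a topology on X.


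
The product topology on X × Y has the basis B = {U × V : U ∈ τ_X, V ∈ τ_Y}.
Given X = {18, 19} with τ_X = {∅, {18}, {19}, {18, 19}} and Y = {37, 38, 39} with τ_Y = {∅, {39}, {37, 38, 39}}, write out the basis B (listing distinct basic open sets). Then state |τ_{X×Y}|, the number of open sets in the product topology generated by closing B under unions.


Basis B = {∅ × ∅, {18} × {39}, {19} × {39}, {18, 19} × {39}, {18} × {37, 38, 39}, {19} × {37, 38, 39}, {18, 19} × {37, 38, 39}}; |τ_{X×Y}| = 9.

Enumerate products U × V with U ∈ τ_X, V ∈ τ_Y (deduplicated):
  ∅ × ∅ = {} (∅)
  {18} × {39} = {(18,39)}
  {19} × {39} = {(19,39)}
  {18, 19} × {39} = {(18,39), (19,39)}
  {18} × {37, 38, 39} = {(18,37), (18,38), (18,39)}
  {19} × {37, 38, 39} = {(19,37), (19,38), (19,39)}
  {18, 19} × {37, 38, 39} = {(18,37), (18,38), (18,39), (19,37), (19,38), (19,39)}
These 7 distinct sets form the basis B.
Close under arbitrary unions to get τ_{X×Y}; counting gives |τ_{X×Y}| = 9.


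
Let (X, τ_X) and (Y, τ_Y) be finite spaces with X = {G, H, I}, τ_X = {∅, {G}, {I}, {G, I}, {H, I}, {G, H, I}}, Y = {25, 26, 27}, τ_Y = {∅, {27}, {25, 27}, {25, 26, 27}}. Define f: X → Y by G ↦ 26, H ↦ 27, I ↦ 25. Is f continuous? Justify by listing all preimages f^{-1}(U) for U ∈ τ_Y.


f is NOT continuous.

Compute f^{-1}(U) for each U ∈ τ_Y:
  U = ∅: f^{-1}(U) = ∅ ∈ τ_X ✓.
  U = {27}: f^{-1}(U) = {H} ∉ τ_X ✗.
  U = {25, 27}: f^{-1}(U) = {H, I} ∈ τ_X ✓.
  U = {25, 26, 27}: f^{-1}(U) = {G, H, I} ∈ τ_X ✓.
Found U = {27} with f^{-1}(U) = {H} not in τ_X. Therefore f is NOT continuous.


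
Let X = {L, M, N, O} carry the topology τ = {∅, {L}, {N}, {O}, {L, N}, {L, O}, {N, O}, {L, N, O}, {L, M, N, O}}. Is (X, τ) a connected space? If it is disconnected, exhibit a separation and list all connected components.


(X, τ) is connected.

Find clopen sets (U ∈ τ with X ∖ U ∈ τ):
  U = ∅, X ∖ U = {L, M, N, O} — both open, so U is clopen.
  U = {L, M, N, O}, X ∖ U = ∅ — both open, so U is clopen.
Only trivial clopens (∅ and X) exist, so (X, τ) is connected.
Compute connected components by grouping points that agree on all clopens:
  component: {L, M, N, O}


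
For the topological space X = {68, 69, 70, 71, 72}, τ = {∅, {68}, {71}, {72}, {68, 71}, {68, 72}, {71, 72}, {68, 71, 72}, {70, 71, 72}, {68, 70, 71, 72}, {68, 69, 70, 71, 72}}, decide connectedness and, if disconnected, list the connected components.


(X, τ) is connected.

Find clopen sets (U ∈ τ with X ∖ U ∈ τ):
  U = ∅, X ∖ U = {68, 69, 70, 71, 72} — both open, so U is clopen.
  U = {68, 69, 70, 71, 72}, X ∖ U = ∅ — both open, so U is clopen.
Only trivial clopens (∅ and X) exist, so (X, τ) is connected.
Compute connected components by grouping points that agree on all clopens:
  component: {68, 69, 70, 71, 72}


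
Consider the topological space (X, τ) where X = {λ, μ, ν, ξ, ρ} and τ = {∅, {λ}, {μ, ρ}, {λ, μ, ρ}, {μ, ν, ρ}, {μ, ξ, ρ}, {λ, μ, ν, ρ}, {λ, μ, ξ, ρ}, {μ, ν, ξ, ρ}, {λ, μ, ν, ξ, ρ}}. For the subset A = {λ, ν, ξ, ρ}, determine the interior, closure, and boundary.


int(A) = {λ}, cl(A) = {λ, μ, ν, ξ, ρ}, ∂A = {μ, ν, ξ, ρ}.

Closed sets in (X, τ) are complements of opens:
  closed(X, τ) = {∅, {λ}, {ν}, {ξ}, {λ, ν}, {λ, ξ}, {ν, ξ}, {λ, ν, ξ}, {μ, ν, ξ, ρ}, {λ, μ, ν, ξ, ρ}}.
int(A) = ⋃ {U ∈ τ : U ⊆ A}. Opens contained in A: ∅, {λ}.
Taking the union of these: int(A) = {λ}.
cl(A) = ⋂ {C closed : A ⊆ C}. Closed sets containing A: {λ, μ, ν, ξ, ρ}.
Intersecting these: cl(A) = {λ, μ, ν, ξ, ρ}.
∂A = cl(A) ∖ int(A) = {λ, μ, ν, ξ, ρ} ∖ {λ} = {μ, ν, ξ, ρ}.


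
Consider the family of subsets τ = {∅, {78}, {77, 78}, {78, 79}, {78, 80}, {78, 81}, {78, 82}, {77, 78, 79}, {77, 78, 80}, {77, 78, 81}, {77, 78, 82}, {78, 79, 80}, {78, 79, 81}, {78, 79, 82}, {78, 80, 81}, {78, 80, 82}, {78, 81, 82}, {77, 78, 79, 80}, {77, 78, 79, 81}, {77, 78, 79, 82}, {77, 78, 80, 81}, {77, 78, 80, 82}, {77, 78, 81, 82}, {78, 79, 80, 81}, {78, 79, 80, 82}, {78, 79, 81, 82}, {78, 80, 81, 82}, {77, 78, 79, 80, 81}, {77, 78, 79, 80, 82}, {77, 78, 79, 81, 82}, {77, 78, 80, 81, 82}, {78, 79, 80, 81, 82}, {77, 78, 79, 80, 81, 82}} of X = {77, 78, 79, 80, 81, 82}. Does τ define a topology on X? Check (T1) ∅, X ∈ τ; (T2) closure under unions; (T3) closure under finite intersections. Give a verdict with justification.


τ IS a topology on X.

Axiom (T1): ∅ ∈ τ? Yes; X ∈ τ? Yes.
Axiom (T2/T3): check pairwise unions and intersections of members of τ.
All pairwise intersections and unions checked — each lies in τ. Therefore τ satisfies (T1), (T2), (T3): it IS a topology on X.


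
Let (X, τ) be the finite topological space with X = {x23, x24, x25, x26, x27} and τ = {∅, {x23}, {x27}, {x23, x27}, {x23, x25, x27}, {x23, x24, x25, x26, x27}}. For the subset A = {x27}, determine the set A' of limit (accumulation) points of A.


A' = {x24, x25, x26}

For each x ∈ X, list the open sets U ∈ τ with x ∈ U, then check whether U ∩ (A ∖ {x}) ≠ ∅ for every such U.
  x = x23: open {x23} ∋ x has {x23} ∩ (A ∖ {x23}) = ∅, so x is NOT a limit point.
  x = x24: opens ∋ x are {x23, x24, x25, x26, x27}; each meets A ∖ {x24}, so x IS a limit point.
  x = x25: opens ∋ x are {x23, x25, x27}, {x23, x24, x25, x26, x27}; each meets A ∖ {x25}, so x IS a limit point.
  x = x26: opens ∋ x are {x23, x24, x25, x26, x27}; each meets A ∖ {x26}, so x IS a limit point.
  x = x27: open {x27} ∋ x has {x27} ∩ (A ∖ {x27}) = ∅, so x is NOT a limit point.
Collecting: A' = {x24, x25, x26}.


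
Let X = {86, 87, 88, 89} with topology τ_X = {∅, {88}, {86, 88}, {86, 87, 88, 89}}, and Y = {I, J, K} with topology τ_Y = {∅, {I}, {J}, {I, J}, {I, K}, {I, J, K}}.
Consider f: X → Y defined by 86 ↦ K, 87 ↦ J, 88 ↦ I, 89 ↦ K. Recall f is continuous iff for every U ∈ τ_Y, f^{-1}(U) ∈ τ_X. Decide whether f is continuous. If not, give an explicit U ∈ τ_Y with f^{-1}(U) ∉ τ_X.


f is NOT continuous.

Compute f^{-1}(U) for each U ∈ τ_Y:
  U = ∅: f^{-1}(U) = ∅ ∈ τ_X ✓.
  U = {I}: f^{-1}(U) = {88} ∈ τ_X ✓.
  U = {J}: f^{-1}(U) = {87} ∉ τ_X ✗.
  U = {I, J}: f^{-1}(U) = {87, 88} ∉ τ_X ✗.
  U = {I, K}: f^{-1}(U) = {86, 88, 89} ∉ τ_X ✗.
  U = {I, J, K}: f^{-1}(U) = {86, 87, 88, 89} ∈ τ_X ✓.
Found U = {J} with f^{-1}(U) = {87} not in τ_X. Therefore f is NOT continuous.


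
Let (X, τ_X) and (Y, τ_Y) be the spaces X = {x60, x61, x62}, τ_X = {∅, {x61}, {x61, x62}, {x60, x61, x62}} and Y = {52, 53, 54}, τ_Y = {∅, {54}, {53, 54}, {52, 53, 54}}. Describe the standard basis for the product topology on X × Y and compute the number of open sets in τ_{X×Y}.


Basis B = {∅ × ∅, {x61} × {54}, {x61} × {53, 54}, {x61, x62} × {54}, {x60, x61, x62} × {54}, {x61} × {52, 53, 54}, {x61, x62} × {53, 54}, {x60, x61, x62} × {53, 54}, {x61, x62} × {52, 53, 54}, {x60, x61, x62} × {52, 53, 54}}; |τ_{X×Y}| = 20.

Enumerate products U × V with U ∈ τ_X, V ∈ τ_Y (deduplicated):
  ∅ × ∅ = {} (∅)
  {x61} × {54} = {(x61,54)}
  {x61} × {53, 54} = {(x61,53), (x61,54)}
  {x61, x62} × {54} = {(x61,54), (x62,54)}
  {x60, x61, x62} × {54} = {(x60,54), (x61,54), (x62,54)}
  {x61} × {52, 53, 54} = {(x61,52), (x61,53), (x61,54)}
  {x61, x62} × {53, 54} = {(x61,53), (x61,54), (x62,53), (x62,54)}
  {x60, x61, x62} × {53, 54} = {(x60,53), (x60,54), (x61,53), (x61,54), (x62,53), (x62,54)}
  {x61, x62} × {52, 53, 54} = {(x61,52), (x61,53), (x61,54), (x62,52), (x62,53), (x62,54)}
  {x60, x61, x62} × {52, 53, 54} = {(x60,52), (x60,53), (x60,54), (x61,52), (x61,53), (x61,54), (x62,52), (x62,53), (x62,54)}
These 10 distinct sets form the basis B.
Close under arbitrary unions to get τ_{X×Y}; counting gives |τ_{X×Y}| = 20.


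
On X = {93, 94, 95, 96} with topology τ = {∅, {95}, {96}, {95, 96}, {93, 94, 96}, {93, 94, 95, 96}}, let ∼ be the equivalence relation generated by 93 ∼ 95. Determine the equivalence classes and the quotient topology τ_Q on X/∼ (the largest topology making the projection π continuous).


X/∼ = {[93=95], [94], [96]}; |τ_Q| = 3.

Equivalence classes: [93=95], [94], [96].
Quotient map π: X → X/∼ sends 93 ↦ [93=95], 94 ↦ [94], 95 ↦ [93=95], 96 ↦ [96].
For each subset V ⊆ X/∼, compute π^{-1}(V) ⊆ X and check whether π^{-1}(V) ∈ τ. V is open in τ_Q iff π^{-1}(V) ∈ τ.
  V = {}: π^{-1}(V) = ∅ ∈ τ ✓.
  V = {[93=95]}: π^{-1}(V) = {93, 95} ∉ τ ✗.
  V = {[94]}: π^{-1}(V) = {94} ∉ τ ✗.
  V = {[93=95], [94]}: π^{-1}(V) = {93, 94, 95} ∉ τ ✗.
  V = {[96]}: π^{-1}(V) = {96} ∈ τ ✓.
  V = {[93=95], [96]}: π^{-1}(V) = {93, 95, 96} ∉ τ ✗.
  V = {[94], [96]}: π^{-1}(V) = {94, 96} ∉ τ ✗.
  V = {[93=95], [94], [96]}: π^{-1}(V) = {93, 94, 95, 96} ∈ τ ✓.
Open sets in the quotient: τ_Q = {{}, {[96]}, {[93=95], [94], [96]}} (3 elements).


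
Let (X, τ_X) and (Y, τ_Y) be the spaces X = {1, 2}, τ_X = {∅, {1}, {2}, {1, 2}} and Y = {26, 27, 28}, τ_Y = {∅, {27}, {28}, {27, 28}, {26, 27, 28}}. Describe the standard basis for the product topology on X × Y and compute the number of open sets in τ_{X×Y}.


Basis B = {∅ × ∅, {1} × {27}, {1} × {28}, {2} × {27}, {2} × {28}, {1} × {27, 28}, {1, 2} × {27}, {1, 2} × {28}, {2} × {27, 28}, {1} × {26, 27, 28}, {2} × {26, 27, 28}, {1, 2} × {27, 28}, {1, 2} × {26, 27, 28}}; |τ_{X×Y}| = 25.

Enumerate products U × V with U ∈ τ_X, V ∈ τ_Y (deduplicated):
  ∅ × ∅ = {} (∅)
  {1} × {27} = {(1,27)}
  {1} × {28} = {(1,28)}
  {2} × {27} = {(2,27)}
  {2} × {28} = {(2,28)}
  {1} × {27, 28} = {(1,27), (1,28)}
  {1, 2} × {27} = {(1,27), (2,27)}
  {1, 2} × {28} = {(1,28), (2,28)}
  {2} × {27, 28} = {(2,27), (2,28)}
  {1} × {26, 27, 28} = {(1,26), (1,27), (1,28)}
  {2} × {26, 27, 28} = {(2,26), (2,27), (2,28)}
  {1, 2} × {27, 28} = {(1,27), (1,28), (2,27), (2,28)}
  {1, 2} × {26, 27, 28} = {(1,26), (1,27), (1,28), (2,26), (2,27), (2,28)}
These 13 distinct sets form the basis B.
Close under arbitrary unions to get τ_{X×Y}; counting gives |τ_{X×Y}| = 25.


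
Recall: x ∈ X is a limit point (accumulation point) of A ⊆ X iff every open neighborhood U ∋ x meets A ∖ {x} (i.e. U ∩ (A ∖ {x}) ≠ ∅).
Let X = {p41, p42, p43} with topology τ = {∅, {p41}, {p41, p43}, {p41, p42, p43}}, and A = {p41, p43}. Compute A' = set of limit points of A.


A' = {p42, p43}

For each x ∈ X, list the open sets U ∈ τ with x ∈ U, then check whether U ∩ (A ∖ {x}) ≠ ∅ for every such U.
  x = p41: open {p41} ∋ x has {p41} ∩ (A ∖ {p41}) = ∅, so x is NOT a limit point.
  x = p42: opens ∋ x are {p41, p42, p43}; each meets A ∖ {p42}, so x IS a limit point.
  x = p43: opens ∋ x are {p41, p43}, {p41, p42, p43}; each meets A ∖ {p43}, so x IS a limit point.
Collecting: A' = {p42, p43}.


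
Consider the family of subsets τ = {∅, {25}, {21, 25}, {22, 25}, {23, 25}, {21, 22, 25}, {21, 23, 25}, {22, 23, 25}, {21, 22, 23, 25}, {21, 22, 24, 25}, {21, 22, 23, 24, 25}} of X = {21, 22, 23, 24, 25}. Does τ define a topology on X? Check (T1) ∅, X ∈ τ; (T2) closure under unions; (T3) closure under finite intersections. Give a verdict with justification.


τ IS a topology on X.

Axiom (T1): ∅ ∈ τ? Yes; X ∈ τ? Yes.
Axiom (T2/T3): check pairwise unions and intersections of members of τ.
All pairwise intersections and unions checked — each lies in τ. Therefore τ satisfies (T1), (T2), (T3): it IS a topology on X.


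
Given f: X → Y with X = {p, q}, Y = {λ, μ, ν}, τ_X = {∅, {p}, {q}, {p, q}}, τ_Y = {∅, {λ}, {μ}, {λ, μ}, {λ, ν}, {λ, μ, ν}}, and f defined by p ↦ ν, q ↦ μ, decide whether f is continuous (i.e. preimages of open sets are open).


f IS continuous.

Compute f^{-1}(U) for each U ∈ τ_Y:
  U = ∅: f^{-1}(U) = ∅ ∈ τ_X ✓.
  U = {λ}: f^{-1}(U) = ∅ ∈ τ_X ✓.
  U = {μ}: f^{-1}(U) = {q} ∈ τ_X ✓.
  U = {λ, μ}: f^{-1}(U) = {q} ∈ τ_X ✓.
  U = {λ, ν}: f^{-1}(U) = {p} ∈ τ_X ✓.
  U = {λ, μ, ν}: f^{-1}(U) = {p, q} ∈ τ_X ✓.
Every preimage lies in τ_X, so f IS continuous.


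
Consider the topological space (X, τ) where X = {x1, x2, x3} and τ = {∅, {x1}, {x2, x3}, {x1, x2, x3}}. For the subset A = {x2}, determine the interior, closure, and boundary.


int(A) = ∅, cl(A) = {x2, x3}, ∂A = {x2, x3}.

Closed sets in (X, τ) are complements of opens:
  closed(X, τ) = {∅, {x1}, {x2, x3}, {x1, x2, x3}}.
int(A) = ⋃ {U ∈ τ : U ⊆ A}. Opens contained in A: ∅.
Taking the union of these: int(A) = ∅.
cl(A) = ⋂ {C closed : A ⊆ C}. Closed sets containing A: {x2, x3}, {x1, x2, x3}.
Intersecting these: cl(A) = {x2, x3}.
∂A = cl(A) ∖ int(A) = {x2, x3} ∖ ∅ = {x2, x3}.


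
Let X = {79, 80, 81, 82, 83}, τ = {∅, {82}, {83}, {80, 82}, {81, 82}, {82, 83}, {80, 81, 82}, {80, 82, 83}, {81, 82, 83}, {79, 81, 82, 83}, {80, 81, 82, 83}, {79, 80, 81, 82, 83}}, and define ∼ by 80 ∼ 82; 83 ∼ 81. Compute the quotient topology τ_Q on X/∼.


X/∼ = {[79], [80=82], [81=83]}; |τ_Q| = 4.

Equivalence classes: [79], [80=82], [81=83].
Quotient map π: X → X/∼ sends 79 ↦ [79], 80 ↦ [80=82], 81 ↦ [81=83], 82 ↦ [80=82], 83 ↦ [81=83].
For each subset V ⊆ X/∼, compute π^{-1}(V) ⊆ X and check whether π^{-1}(V) ∈ τ. V is open in τ_Q iff π^{-1}(V) ∈ τ.
  V = {}: π^{-1}(V) = ∅ ∈ τ ✓.
  V = {[79]}: π^{-1}(V) = {79} ∉ τ ✗.
  V = {[80=82]}: π^{-1}(V) = {80, 82} ∈ τ ✓.
  V = {[79], [80=82]}: π^{-1}(V) = {79, 80, 82} ∉ τ ✗.
  V = {[81=83]}: π^{-1}(V) = {81, 83} ∉ τ ✗.
  V = {[79], [81=83]}: π^{-1}(V) = {79, 81, 83} ∉ τ ✗.
  V = {[80=82], [81=83]}: π^{-1}(V) = {80, 81, 82, 83} ∈ τ ✓.
  V = {[79], [80=82], [81=83]}: π^{-1}(V) = {79, 80, 81, 82, 83} ∈ τ ✓.
Open sets in the quotient: τ_Q = {{}, {[80=82]}, {[80=82], [81=83]}, {[79], [80=82], [81=83]}} (4 elements).


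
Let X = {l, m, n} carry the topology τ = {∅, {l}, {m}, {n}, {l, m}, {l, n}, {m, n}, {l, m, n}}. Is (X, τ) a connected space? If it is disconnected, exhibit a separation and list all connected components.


(X, τ) is disconnected; components = [{l}, {m}, {n}].

Find clopen sets (U ∈ τ with X ∖ U ∈ τ):
  U = ∅, X ∖ U = {l, m, n} — both open, so U is clopen.
  U = {l}, X ∖ U = {m, n} — both open, so U is clopen.
  U = {m}, X ∖ U = {l, n} — both open, so U is clopen.
  U = {n}, X ∖ U = {l, m} — both open, so U is clopen.
  U = {l, m}, X ∖ U = {n} — both open, so U is clopen.
  U = {l, n}, X ∖ U = {m} — both open, so U is clopen.
  U = {m, n}, X ∖ U = {l} — both open, so U is clopen.
  U = {l, m, n}, X ∖ U = ∅ — both open, so U is clopen.
Nontrivial clopen(s) exist: e.g. {l}. So (X, τ) is disconnected.
Compute connected components by grouping points that agree on all clopens:
  component: {l}
  component: {m}
  component: {n}


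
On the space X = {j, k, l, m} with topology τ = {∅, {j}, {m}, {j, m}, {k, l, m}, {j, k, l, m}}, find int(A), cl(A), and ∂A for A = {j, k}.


int(A) = {j}, cl(A) = {j, k, l}, ∂A = {k, l}.

Closed sets in (X, τ) are complements of opens:
  closed(X, τ) = {∅, {j}, {k, l}, {j, k, l}, {k, l, m}, {j, k, l, m}}.
int(A) = ⋃ {U ∈ τ : U ⊆ A}. Opens contained in A: ∅, {j}.
Taking the union of these: int(A) = {j}.
cl(A) = ⋂ {C closed : A ⊆ C}. Closed sets containing A: {j, k, l}, {j, k, l, m}.
Intersecting these: cl(A) = {j, k, l}.
∂A = cl(A) ∖ int(A) = {j, k, l} ∖ {j} = {k, l}.


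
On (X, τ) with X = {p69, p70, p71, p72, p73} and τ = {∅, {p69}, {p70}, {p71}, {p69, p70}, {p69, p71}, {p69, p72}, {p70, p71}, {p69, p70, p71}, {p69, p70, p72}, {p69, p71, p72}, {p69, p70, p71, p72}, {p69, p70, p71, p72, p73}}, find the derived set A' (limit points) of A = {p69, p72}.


A' = {p72, p73}

For each x ∈ X, list the open sets U ∈ τ with x ∈ U, then check whether U ∩ (A ∖ {x}) ≠ ∅ for every such U.
  x = p69: open {p69} ∋ x has {p69} ∩ (A ∖ {p69}) = ∅, so x is NOT a limit point.
  x = p70: open {p70} ∋ x has {p70} ∩ (A ∖ {p70}) = ∅, so x is NOT a limit point.
  x = p71: open {p71} ∋ x has {p71} ∩ (A ∖ {p71}) = ∅, so x is NOT a limit point.
  x = p72: opens ∋ x are {p69, p72}, {p69, p70, p72}, {p69, p71, p72}, {p69, p70, p71, p72}, {p69, p70, p71, p72, p73}; each meets A ∖ {p72}, so x IS a limit point.
  x = p73: opens ∋ x are {p69, p70, p71, p72, p73}; each meets A ∖ {p73}, so x IS a limit point.
Collecting: A' = {p72, p73}.


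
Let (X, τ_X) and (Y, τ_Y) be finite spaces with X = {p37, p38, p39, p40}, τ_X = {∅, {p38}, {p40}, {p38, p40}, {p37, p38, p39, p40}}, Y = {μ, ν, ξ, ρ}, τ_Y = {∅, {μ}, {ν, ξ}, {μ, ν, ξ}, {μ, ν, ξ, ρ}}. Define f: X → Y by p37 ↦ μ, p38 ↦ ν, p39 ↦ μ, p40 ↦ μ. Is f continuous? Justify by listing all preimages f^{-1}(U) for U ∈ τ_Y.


f is NOT continuous.

Compute f^{-1}(U) for each U ∈ τ_Y:
  U = ∅: f^{-1}(U) = ∅ ∈ τ_X ✓.
  U = {μ}: f^{-1}(U) = {p37, p39, p40} ∉ τ_X ✗.
  U = {ν, ξ}: f^{-1}(U) = {p38} ∈ τ_X ✓.
  U = {μ, ν, ξ}: f^{-1}(U) = {p37, p38, p39, p40} ∈ τ_X ✓.
  U = {μ, ν, ξ, ρ}: f^{-1}(U) = {p37, p38, p39, p40} ∈ τ_X ✓.
Found U = {μ} with f^{-1}(U) = {p37, p39, p40} not in τ_X. Therefore f is NOT continuous.


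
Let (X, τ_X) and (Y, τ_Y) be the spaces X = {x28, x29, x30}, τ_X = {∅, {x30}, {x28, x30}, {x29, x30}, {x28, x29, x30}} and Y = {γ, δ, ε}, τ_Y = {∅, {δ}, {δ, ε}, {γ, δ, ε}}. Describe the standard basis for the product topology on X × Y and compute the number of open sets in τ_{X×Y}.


Basis B = {∅ × ∅, {x30} × {δ}, {x28, x30} × {δ}, {x29, x30} × {δ}, {x30} × {δ, ε}, {x28, x29, x30} × {δ}, {x30} × {γ, δ, ε}, {x28, x30} × {δ, ε}, {x29, x30} × {δ, ε}, {x28, x30} × {γ, δ, ε}, {x28, x29, x30} × {δ, ε}, {x29, x30} × {γ, δ, ε}, {x28, x29, x30} × {γ, δ, ε}}; |τ_{X×Y}| = 30.

Enumerate products U × V with U ∈ τ_X, V ∈ τ_Y (deduplicated):
  ∅ × ∅ = {} (∅)
  {x30} × {δ} = {(x30,δ)}
  {x28, x30} × {δ} = {(x28,δ), (x30,δ)}
  {x29, x30} × {δ} = {(x29,δ), (x30,δ)}
  {x30} × {δ, ε} = {(x30,δ), (x30,ε)}
  {x28, x29, x30} × {δ} = {(x28,δ), (x29,δ), (x30,δ)}
  {x30} × {γ, δ, ε} = {(x30,γ), (x30,δ), (x30,ε)}
  {x28, x30} × {δ, ε} = {(x28,δ), (x28,ε), (x30,δ), (x30,ε)}
  {x29, x30} × {δ, ε} = {(x29,δ), (x29,ε), (x30,δ), (x30,ε)}
  {x28, x30} × {γ, δ, ε} = {(x28,γ), (x28,δ), (x28,ε), (x30,γ), (x30,δ), (x30,ε)}
  {x28, x29, x30} × {δ, ε} = {(x28,δ), (x28,ε), (x29,δ), (x29,ε), (x30,δ), (x30,ε)}
  {x29, x30} × {γ, δ, ε} = {(x29,γ), (x29,δ), (x29,ε), (x30,γ), (x30,δ), (x30,ε)}
  {x28, x29, x30} × {γ, δ, ε} = {(x28,γ), (x28,δ), (x28,ε), (x29,γ), (x29,δ), (x29,ε), (x30,γ), (x30,δ), (x30,ε)}
These 13 distinct sets form the basis B.
Close under arbitrary unions to get τ_{X×Y}; counting gives |τ_{X×Y}| = 30.


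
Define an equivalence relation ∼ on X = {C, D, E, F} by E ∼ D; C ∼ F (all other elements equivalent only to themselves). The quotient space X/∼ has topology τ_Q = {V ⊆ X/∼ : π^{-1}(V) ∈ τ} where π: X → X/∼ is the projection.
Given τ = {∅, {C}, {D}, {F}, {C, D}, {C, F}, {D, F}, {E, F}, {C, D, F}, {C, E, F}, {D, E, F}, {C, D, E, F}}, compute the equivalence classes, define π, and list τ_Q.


X/∼ = {[C=F], [D=E]}; |τ_Q| = 3.

Equivalence classes: [C=F], [D=E].
Quotient map π: X → X/∼ sends C ↦ [C=F], D ↦ [D=E], E ↦ [D=E], F ↦ [C=F].
For each subset V ⊆ X/∼, compute π^{-1}(V) ⊆ X and check whether π^{-1}(V) ∈ τ. V is open in τ_Q iff π^{-1}(V) ∈ τ.
  V = {}: π^{-1}(V) = ∅ ∈ τ ✓.
  V = {[C=F]}: π^{-1}(V) = {C, F} ∈ τ ✓.
  V = {[D=E]}: π^{-1}(V) = {D, E} ∉ τ ✗.
  V = {[C=F], [D=E]}: π^{-1}(V) = {C, D, E, F} ∈ τ ✓.
Open sets in the quotient: τ_Q = {{}, {[C=F]}, {[C=F], [D=E]}} (3 elements).


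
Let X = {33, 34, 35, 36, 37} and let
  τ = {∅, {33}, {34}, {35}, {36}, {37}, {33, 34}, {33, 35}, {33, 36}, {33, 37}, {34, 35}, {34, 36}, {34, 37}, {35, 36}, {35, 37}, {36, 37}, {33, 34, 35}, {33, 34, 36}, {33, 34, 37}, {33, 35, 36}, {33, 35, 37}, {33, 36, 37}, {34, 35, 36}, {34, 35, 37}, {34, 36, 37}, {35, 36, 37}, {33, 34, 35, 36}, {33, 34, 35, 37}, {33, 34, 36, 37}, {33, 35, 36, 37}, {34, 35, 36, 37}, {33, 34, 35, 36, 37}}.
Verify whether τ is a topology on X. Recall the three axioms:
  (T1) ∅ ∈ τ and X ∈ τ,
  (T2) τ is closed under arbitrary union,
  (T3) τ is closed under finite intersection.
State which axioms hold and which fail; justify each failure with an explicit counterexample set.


τ IS a topology on X.

Axiom (T1): ∅ ∈ τ? Yes; X ∈ τ? Yes.
Axiom (T2/T3): check pairwise unions and intersections of members of τ.
All pairwise intersections and unions checked — each lies in τ. Therefore τ satisfies (T1), (T2), (T3): it IS a topology on X.


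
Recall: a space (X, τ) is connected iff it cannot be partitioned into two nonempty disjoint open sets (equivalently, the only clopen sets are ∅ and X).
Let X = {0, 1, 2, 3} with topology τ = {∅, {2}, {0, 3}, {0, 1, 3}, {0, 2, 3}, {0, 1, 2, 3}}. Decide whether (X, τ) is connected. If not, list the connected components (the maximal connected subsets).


(X, τ) is disconnected; components = [{2}, {0, 1, 3}].

Find clopen sets (U ∈ τ with X ∖ U ∈ τ):
  U = ∅, X ∖ U = {0, 1, 2, 3} — both open, so U is clopen.
  U = {2}, X ∖ U = {0, 1, 3} — both open, so U is clopen.
  U = {0, 1, 3}, X ∖ U = {2} — both open, so U is clopen.
  U = {0, 1, 2, 3}, X ∖ U = ∅ — both open, so U is clopen.
Nontrivial clopen(s) exist: e.g. {2}. So (X, τ) is disconnected.
Compute connected components by grouping points that agree on all clopens:
  component: {2}
  component: {0, 1, 3}


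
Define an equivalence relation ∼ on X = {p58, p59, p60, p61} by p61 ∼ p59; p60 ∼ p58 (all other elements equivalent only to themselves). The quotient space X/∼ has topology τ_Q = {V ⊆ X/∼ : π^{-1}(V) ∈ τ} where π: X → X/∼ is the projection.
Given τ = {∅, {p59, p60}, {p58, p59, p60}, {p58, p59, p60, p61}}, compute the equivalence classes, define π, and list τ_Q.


X/∼ = {[p58=p60], [p59=p61]}; |τ_Q| = 2.

Equivalence classes: [p58=p60], [p59=p61].
Quotient map π: X → X/∼ sends p58 ↦ [p58=p60], p59 ↦ [p59=p61], p60 ↦ [p58=p60], p61 ↦ [p59=p61].
For each subset V ⊆ X/∼, compute π^{-1}(V) ⊆ X and check whether π^{-1}(V) ∈ τ. V is open in τ_Q iff π^{-1}(V) ∈ τ.
  V = {}: π^{-1}(V) = ∅ ∈ τ ✓.
  V = {[p58=p60]}: π^{-1}(V) = {p58, p60} ∉ τ ✗.
  V = {[p59=p61]}: π^{-1}(V) = {p59, p61} ∉ τ ✗.
  V = {[p58=p60], [p59=p61]}: π^{-1}(V) = {p58, p59, p60, p61} ∈ τ ✓.
Open sets in the quotient: τ_Q = {{}, {[p58=p60], [p59=p61]}} (2 elements).


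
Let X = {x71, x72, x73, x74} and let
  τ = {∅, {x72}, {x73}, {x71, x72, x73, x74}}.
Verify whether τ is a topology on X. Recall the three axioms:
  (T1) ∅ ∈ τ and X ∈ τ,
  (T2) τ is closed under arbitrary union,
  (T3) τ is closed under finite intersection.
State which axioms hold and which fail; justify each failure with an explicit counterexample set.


τ is NOT a topology on X.

Axiom (T1): ∅ ∈ τ? Yes; X ∈ τ? Yes.
Axiom (T2/T3): check pairwise unions and intersections of members of τ.
Counterexample for (T2): {x72} ∪ {x73} = {x72, x73} ∉ τ. Therefore τ is NOT a topology.


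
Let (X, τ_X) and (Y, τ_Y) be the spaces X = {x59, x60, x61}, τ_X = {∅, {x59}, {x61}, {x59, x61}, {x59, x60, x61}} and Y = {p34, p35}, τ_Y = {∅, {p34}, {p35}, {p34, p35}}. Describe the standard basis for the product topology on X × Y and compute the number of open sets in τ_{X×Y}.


Basis B = {∅ × ∅, {x59} × {p34}, {x59} × {p35}, {x61} × {p34}, {x61} × {p35}, {x59} × {p34, p35}, {x59, x61} × {p34}, {x59, x61} × {p35}, {x61} × {p34, p35}, {x59, x60, x61} × {p34}, {x59, x60, x61} × {p35}, {x59, x61} × {p34, p35}, {x59, x60, x61} × {p34, p35}}; |τ_{X×Y}| = 25.

Enumerate products U × V with U ∈ τ_X, V ∈ τ_Y (deduplicated):
  ∅ × ∅ = {} (∅)
  {x59} × {p34} = {(x59,p34)}
  {x59} × {p35} = {(x59,p35)}
  {x61} × {p34} = {(x61,p34)}
  {x61} × {p35} = {(x61,p35)}
  {x59} × {p34, p35} = {(x59,p34), (x59,p35)}
  {x59, x61} × {p34} = {(x59,p34), (x61,p34)}
  {x59, x61} × {p35} = {(x59,p35), (x61,p35)}
  {x61} × {p34, p35} = {(x61,p34), (x61,p35)}
  {x59, x60, x61} × {p34} = {(x59,p34), (x60,p34), (x61,p34)}
  {x59, x60, x61} × {p35} = {(x59,p35), (x60,p35), (x61,p35)}
  {x59, x61} × {p34, p35} = {(x59,p34), (x59,p35), (x61,p34), (x61,p35)}
  {x59, x60, x61} × {p34, p35} = {(x59,p34), (x59,p35), (x60,p34), (x60,p35), (x61,p34), (x61,p35)}
These 13 distinct sets form the basis B.
Close under arbitrary unions to get τ_{X×Y}; counting gives |τ_{X×Y}| = 25.


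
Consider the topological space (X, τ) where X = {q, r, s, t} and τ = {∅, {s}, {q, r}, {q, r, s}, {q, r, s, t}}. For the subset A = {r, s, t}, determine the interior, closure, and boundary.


int(A) = {s}, cl(A) = {q, r, s, t}, ∂A = {q, r, t}.

Closed sets in (X, τ) are complements of opens:
  closed(X, τ) = {∅, {t}, {s, t}, {q, r, t}, {q, r, s, t}}.
int(A) = ⋃ {U ∈ τ : U ⊆ A}. Opens contained in A: ∅, {s}.
Taking the union of these: int(A) = {s}.
cl(A) = ⋂ {C closed : A ⊆ C}. Closed sets containing A: {q, r, s, t}.
Intersecting these: cl(A) = {q, r, s, t}.
∂A = cl(A) ∖ int(A) = {q, r, s, t} ∖ {s} = {q, r, t}.


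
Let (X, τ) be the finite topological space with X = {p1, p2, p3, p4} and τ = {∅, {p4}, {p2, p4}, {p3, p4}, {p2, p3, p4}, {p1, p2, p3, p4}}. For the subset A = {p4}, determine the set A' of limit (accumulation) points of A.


A' = {p1, p2, p3}

For each x ∈ X, list the open sets U ∈ τ with x ∈ U, then check whether U ∩ (A ∖ {x}) ≠ ∅ for every such U.
  x = p1: opens ∋ x are {p1, p2, p3, p4}; each meets A ∖ {p1}, so x IS a limit point.
  x = p2: opens ∋ x are {p2, p4}, {p2, p3, p4}, {p1, p2, p3, p4}; each meets A ∖ {p2}, so x IS a limit point.
  x = p3: opens ∋ x are {p3, p4}, {p2, p3, p4}, {p1, p2, p3, p4}; each meets A ∖ {p3}, so x IS a limit point.
  x = p4: open {p4} ∋ x has {p4} ∩ (A ∖ {p4}) = ∅, so x is NOT a limit point.
Collecting: A' = {p1, p2, p3}.


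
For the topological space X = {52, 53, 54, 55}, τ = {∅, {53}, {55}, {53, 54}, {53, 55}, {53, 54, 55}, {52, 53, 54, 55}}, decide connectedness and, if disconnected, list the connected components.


(X, τ) is connected.

Find clopen sets (U ∈ τ with X ∖ U ∈ τ):
  U = ∅, X ∖ U = {52, 53, 54, 55} — both open, so U is clopen.
  U = {52, 53, 54, 55}, X ∖ U = ∅ — both open, so U is clopen.
Only trivial clopens (∅ and X) exist, so (X, τ) is connected.
Compute connected components by grouping points that agree on all clopens:
  component: {52, 53, 54, 55}


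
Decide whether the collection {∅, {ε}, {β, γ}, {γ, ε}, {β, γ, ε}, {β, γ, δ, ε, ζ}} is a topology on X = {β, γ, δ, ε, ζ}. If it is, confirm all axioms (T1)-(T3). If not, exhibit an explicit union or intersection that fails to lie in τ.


τ is NOT a topology on X.

Axiom (T1): ∅ ∈ τ? Yes; X ∈ τ? Yes.
Axiom (T2/T3): check pairwise unions and intersections of members of τ.
Counterexample for (T3): {β, γ} ∩ {γ, ε} = {γ} ∉ τ. Therefore τ is NOT a topology.


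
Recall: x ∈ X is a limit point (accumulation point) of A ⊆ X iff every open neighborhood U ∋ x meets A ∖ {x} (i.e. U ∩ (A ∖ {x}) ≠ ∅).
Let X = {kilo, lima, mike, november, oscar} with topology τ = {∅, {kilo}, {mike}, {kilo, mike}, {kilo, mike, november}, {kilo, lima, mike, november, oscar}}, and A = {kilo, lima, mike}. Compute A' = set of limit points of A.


A' = {lima, november, oscar}

For each x ∈ X, list the open sets U ∈ τ with x ∈ U, then check whether U ∩ (A ∖ {x}) ≠ ∅ for every such U.
  x = kilo: open {kilo} ∋ x has {kilo} ∩ (A ∖ {kilo}) = ∅, so x is NOT a limit point.
  x = lima: opens ∋ x are {kilo, lima, mike, november, oscar}; each meets A ∖ {lima}, so x IS a limit point.
  x = mike: open {mike} ∋ x has {mike} ∩ (A ∖ {mike}) = ∅, so x is NOT a limit point.
  x = november: opens ∋ x are {kilo, mike, november}, {kilo, lima, mike, november, oscar}; each meets A ∖ {november}, so x IS a limit point.
  x = oscar: opens ∋ x are {kilo, lima, mike, november, oscar}; each meets A ∖ {oscar}, so x IS a limit point.
Collecting: A' = {lima, november, oscar}.


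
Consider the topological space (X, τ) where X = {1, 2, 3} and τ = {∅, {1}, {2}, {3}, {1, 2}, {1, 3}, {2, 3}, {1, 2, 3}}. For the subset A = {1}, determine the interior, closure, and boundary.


int(A) = {1}, cl(A) = {1}, ∂A = ∅.

Closed sets in (X, τ) are complements of opens:
  closed(X, τ) = {∅, {1}, {2}, {3}, {1, 2}, {1, 3}, {2, 3}, {1, 2, 3}}.
int(A) = ⋃ {U ∈ τ : U ⊆ A}. Opens contained in A: ∅, {1}.
Taking the union of these: int(A) = {1}.
cl(A) = ⋂ {C closed : A ⊆ C}. Closed sets containing A: {1}, {1, 2}, {1, 3}, {1, 2, 3}.
Intersecting these: cl(A) = {1}.
∂A = cl(A) ∖ int(A) = {1} ∖ {1} = ∅.


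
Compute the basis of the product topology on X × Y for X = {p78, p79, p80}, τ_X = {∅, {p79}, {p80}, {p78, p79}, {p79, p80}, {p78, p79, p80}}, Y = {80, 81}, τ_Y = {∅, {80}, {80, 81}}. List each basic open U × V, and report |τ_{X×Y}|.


Basis B = {∅ × ∅, {p79} × {80}, {p80} × {80}, {p78, p79} × {80}, {p79} × {80, 81}, {p79, p80} × {80}, {p80} × {80, 81}, {p78, p79, p80} × {80}, {p78, p79} × {80, 81}, {p79, p80} × {80, 81}, {p78, p79, p80} × {80, 81}}; |τ_{X×Y}| = 18.

Enumerate products U × V with U ∈ τ_X, V ∈ τ_Y (deduplicated):
  ∅ × ∅ = {} (∅)
  {p79} × {80} = {(p79,80)}
  {p80} × {80} = {(p80,80)}
  {p78, p79} × {80} = {(p78,80), (p79,80)}
  {p79} × {80, 81} = {(p79,80), (p79,81)}
  {p79, p80} × {80} = {(p79,80), (p80,80)}
  {p80} × {80, 81} = {(p80,80), (p80,81)}
  {p78, p79, p80} × {80} = {(p78,80), (p79,80), (p80,80)}
  {p78, p79} × {80, 81} = {(p78,80), (p78,81), (p79,80), (p79,81)}
  {p79, p80} × {80, 81} = {(p79,80), (p79,81), (p80,80), (p80,81)}
  {p78, p79, p80} × {80, 81} = {(p78,80), (p78,81), (p79,80), (p79,81), (p80,80), (p80,81)}
These 11 distinct sets form the basis B.
Close under arbitrary unions to get τ_{X×Y}; counting gives |τ_{X×Y}| = 18.


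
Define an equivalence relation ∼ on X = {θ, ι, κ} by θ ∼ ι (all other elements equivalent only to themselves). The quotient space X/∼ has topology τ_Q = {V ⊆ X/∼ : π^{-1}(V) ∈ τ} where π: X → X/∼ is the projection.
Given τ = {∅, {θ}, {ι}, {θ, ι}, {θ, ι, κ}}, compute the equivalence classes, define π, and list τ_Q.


X/∼ = {[θ=ι], [κ]}; |τ_Q| = 3.

Equivalence classes: [θ=ι], [κ].
Quotient map π: X → X/∼ sends θ ↦ [θ=ι], ι ↦ [θ=ι], κ ↦ [κ].
For each subset V ⊆ X/∼, compute π^{-1}(V) ⊆ X and check whether π^{-1}(V) ∈ τ. V is open in τ_Q iff π^{-1}(V) ∈ τ.
  V = {}: π^{-1}(V) = ∅ ∈ τ ✓.
  V = {[θ=ι]}: π^{-1}(V) = {θ, ι} ∈ τ ✓.
  V = {[κ]}: π^{-1}(V) = {κ} ∉ τ ✗.
  V = {[θ=ι], [κ]}: π^{-1}(V) = {θ, ι, κ} ∈ τ ✓.
Open sets in the quotient: τ_Q = {{}, {[θ=ι]}, {[θ=ι], [κ]}} (3 elements).


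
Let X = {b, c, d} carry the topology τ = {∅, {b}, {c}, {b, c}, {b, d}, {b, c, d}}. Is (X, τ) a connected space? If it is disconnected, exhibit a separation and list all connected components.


(X, τ) is disconnected; components = [{c}, {b, d}].

Find clopen sets (U ∈ τ with X ∖ U ∈ τ):
  U = ∅, X ∖ U = {b, c, d} — both open, so U is clopen.
  U = {c}, X ∖ U = {b, d} — both open, so U is clopen.
  U = {b, d}, X ∖ U = {c} — both open, so U is clopen.
  U = {b, c, d}, X ∖ U = ∅ — both open, so U is clopen.
Nontrivial clopen(s) exist: e.g. {c}. So (X, τ) is disconnected.
Compute connected components by grouping points that agree on all clopens:
  component: {c}
  component: {b, d}


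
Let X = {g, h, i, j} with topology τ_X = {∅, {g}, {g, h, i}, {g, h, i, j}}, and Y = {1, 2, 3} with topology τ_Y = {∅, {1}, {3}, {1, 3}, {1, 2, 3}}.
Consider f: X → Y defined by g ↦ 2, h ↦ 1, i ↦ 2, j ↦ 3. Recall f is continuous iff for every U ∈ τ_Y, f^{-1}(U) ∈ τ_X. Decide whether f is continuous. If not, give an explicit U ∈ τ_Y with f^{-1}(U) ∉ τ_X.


f is NOT continuous.

Compute f^{-1}(U) for each U ∈ τ_Y:
  U = ∅: f^{-1}(U) = ∅ ∈ τ_X ✓.
  U = {1}: f^{-1}(U) = {h} ∉ τ_X ✗.
  U = {3}: f^{-1}(U) = {j} ∉ τ_X ✗.
  U = {1, 3}: f^{-1}(U) = {h, j} ∉ τ_X ✗.
  U = {1, 2, 3}: f^{-1}(U) = {g, h, i, j} ∈ τ_X ✓.
Found U = {1} with f^{-1}(U) = {h} not in τ_X. Therefore f is NOT continuous.


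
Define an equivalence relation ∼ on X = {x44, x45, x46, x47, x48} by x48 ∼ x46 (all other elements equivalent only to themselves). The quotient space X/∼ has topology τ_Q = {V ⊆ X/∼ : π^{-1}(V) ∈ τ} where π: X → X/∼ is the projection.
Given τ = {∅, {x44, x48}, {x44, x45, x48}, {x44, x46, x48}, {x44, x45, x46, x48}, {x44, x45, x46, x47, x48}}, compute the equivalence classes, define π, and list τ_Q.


X/∼ = {[x44], [x45], [x46=x48], [x47]}; |τ_Q| = 4.

Equivalence classes: [x44], [x45], [x46=x48], [x47].
Quotient map π: X → X/∼ sends x44 ↦ [x44], x45 ↦ [x45], x46 ↦ [x46=x48], x47 ↦ [x47], x48 ↦ [x46=x48].
For each subset V ⊆ X/∼, compute π^{-1}(V) ⊆ X and check whether π^{-1}(V) ∈ τ. V is open in τ_Q iff π^{-1}(V) ∈ τ.
  V = {}: π^{-1}(V) = ∅ ∈ τ ✓.
  V = {[x44]}: π^{-1}(V) = {x44} ∉ τ ✗.
  V = {[x45]}: π^{-1}(V) = {x45} ∉ τ ✗.
  V = {[x44], [x45]}: π^{-1}(V) = {x44, x45} ∉ τ ✗.
  V = {[x46=x48]}: π^{-1}(V) = {x46, x48} ∉ τ ✗.
  V = {[x44], [x46=x48]}: π^{-1}(V) = {x44, x46, x48} ∈ τ ✓.
  V = {[x45], [x46=x48]}: π^{-1}(V) = {x45, x46, x48} ∉ τ ✗.
  V = {[x44], [x45], [x46=x48]}: π^{-1}(V) = {x44, x45, x46, x48} ∈ τ ✓.
  V = {[x47]}: π^{-1}(V) = {x47} ∉ τ ✗.
  V = {[x44], [x47]}: π^{-1}(V) = {x44, x47} ∉ τ ✗.
  V = {[x45], [x47]}: π^{-1}(V) = {x45, x47} ∉ τ ✗.
  V = {[x44], [x45], [x47]}: π^{-1}(V) = {x44, x45, x47} ∉ τ ✗.
  V = {[x46=x48], [x47]}: π^{-1}(V) = {x46, x47, x48} ∉ τ ✗.
  V = {[x44], [x46=x48], [x47]}: π^{-1}(V) = {x44, x46, x47, x48} ∉ τ ✗.
  V = {[x45], [x46=x48], [x47]}: π^{-1}(V) = {x45, x46, x47, x48} ∉ τ ✗.
  V = {[x44], [x45], [x46=x48], [x47]}: π^{-1}(V) = {x44, x45, x46, x47, x48} ∈ τ ✓.
Open sets in the quotient: τ_Q = {{}, {[x44], [x46=x48]}, {[x44], [x45], [x46=x48]}, {[x44], [x45], [x46=x48], [x47]}} (4 elements).


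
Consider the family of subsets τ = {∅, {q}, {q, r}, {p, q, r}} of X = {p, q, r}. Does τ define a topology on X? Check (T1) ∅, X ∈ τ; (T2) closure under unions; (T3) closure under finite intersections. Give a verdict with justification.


τ IS a topology on X.

Axiom (T1): ∅ ∈ τ? Yes; X ∈ τ? Yes.
Axiom (T2/T3): check pairwise unions and intersections of members of τ.
All pairwise intersections and unions checked — each lies in τ. Therefore τ satisfies (T1), (T2), (T3): it IS a topology on X.


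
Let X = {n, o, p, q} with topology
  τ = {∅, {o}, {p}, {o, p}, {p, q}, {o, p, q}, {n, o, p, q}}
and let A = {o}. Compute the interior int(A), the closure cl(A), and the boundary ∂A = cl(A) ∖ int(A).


int(A) = {o}, cl(A) = {n, o}, ∂A = {n}.

Closed sets in (X, τ) are complements of opens:
  closed(X, τ) = {∅, {n}, {n, o}, {n, q}, {n, o, q}, {n, p, q}, {n, o, p, q}}.
int(A) = ⋃ {U ∈ τ : U ⊆ A}. Opens contained in A: ∅, {o}.
Taking the union of these: int(A) = {o}.
cl(A) = ⋂ {C closed : A ⊆ C}. Closed sets containing A: {n, o}, {n, o, q}, {n, o, p, q}.
Intersecting these: cl(A) = {n, o}.
∂A = cl(A) ∖ int(A) = {n, o} ∖ {o} = {n}.


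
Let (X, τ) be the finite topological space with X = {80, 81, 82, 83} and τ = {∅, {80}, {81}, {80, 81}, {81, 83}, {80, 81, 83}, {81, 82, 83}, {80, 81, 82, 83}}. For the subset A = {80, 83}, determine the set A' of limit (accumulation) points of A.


A' = {82}

For each x ∈ X, list the open sets U ∈ τ with x ∈ U, then check whether U ∩ (A ∖ {x}) ≠ ∅ for every such U.
  x = 80: open {80} ∋ x has {80} ∩ (A ∖ {80}) = ∅, so x is NOT a limit point.
  x = 81: open {81} ∋ x has {81} ∩ (A ∖ {81}) = ∅, so x is NOT a limit point.
  x = 82: opens ∋ x are {81, 82, 83}, {80, 81, 82, 83}; each meets A ∖ {82}, so x IS a limit point.
  x = 83: open {81, 83} ∋ x has {81, 83} ∩ (A ∖ {83}) = ∅, so x is NOT a limit point.
Collecting: A' = {82}.


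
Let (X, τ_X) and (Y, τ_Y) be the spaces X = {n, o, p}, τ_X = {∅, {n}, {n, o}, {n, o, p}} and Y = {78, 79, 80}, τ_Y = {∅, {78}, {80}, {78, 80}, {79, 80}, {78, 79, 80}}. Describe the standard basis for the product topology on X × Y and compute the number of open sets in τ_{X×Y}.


Basis B = {∅ × ∅, {n} × {78}, {n} × {80}, {n} × {78, 80}, {n, o} × {78}, {n} × {79, 80}, {n, o} × {80}, {n} × {78, 79, 80}, {n, o, p} × {78}, {n, o, p} × {80}, {n, o} × {78, 80}, {n, o} × {79, 80}, {n, o} × {78, 79, 80}, {n, o, p} × {78, 80}, {n, o, p} × {79, 80}, {n, o, p} × {78, 79, 80}}; |τ_{X×Y}| = 40.

Enumerate products U × V with U ∈ τ_X, V ∈ τ_Y (deduplicated):
  ∅ × ∅ = {} (∅)
  {n} × {78} = {(n,78)}
  {n} × {80} = {(n,80)}
  {n} × {78, 80} = {(n,78), (n,80)}
  {n, o} × {78} = {(n,78), (o,78)}
  {n} × {79, 80} = {(n,79), (n,80)}
  {n, o} × {80} = {(n,80), (o,80)}
  {n} × {78, 79, 80} = {(n,78), (n,79), (n,80)}
  {n, o, p} × {78} = {(n,78), (o,78), (p,78)}
  {n, o, p} × {80} = {(n,80), (o,80), (p,80)}
  {n, o} × {78, 80} = {(n,78), (n,80), (o,78), (o,80)}
  {n, o} × {79, 80} = {(n,79), (n,80), (o,79), (o,80)}
  {n, o} × {78, 79, 80} = {(n,78), (n,79), (n,80), (o,78), (o,79), (o,80)}
  {n, o, p} × {78, 80} = {(n,78), (n,80), (o,78), (o,80), (p,78), (p,80)}
  {n, o, p} × {79, 80} = {(n,79), (n,80), (o,79), (o,80), (p,79), (p,80)}
  {n, o, p} × {78, 79, 80} = {(n,78), (n,79), (n,80), (o,78), (o,79), (o,80), (p,78), (p,79), (p,80)}
These 16 distinct sets form the basis B.
Close under arbitrary unions to get τ_{X×Y}; counting gives |τ_{X×Y}| = 40.


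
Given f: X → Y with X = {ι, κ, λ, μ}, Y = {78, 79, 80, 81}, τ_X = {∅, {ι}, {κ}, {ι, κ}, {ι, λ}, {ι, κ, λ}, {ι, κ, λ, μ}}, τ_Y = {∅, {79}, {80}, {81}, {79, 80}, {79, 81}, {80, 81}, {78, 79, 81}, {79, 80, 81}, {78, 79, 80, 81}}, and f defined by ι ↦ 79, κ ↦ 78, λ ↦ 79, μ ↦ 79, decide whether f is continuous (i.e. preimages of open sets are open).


f is NOT continuous.

Compute f^{-1}(U) for each U ∈ τ_Y:
  U = ∅: f^{-1}(U) = ∅ ∈ τ_X ✓.
  U = {79}: f^{-1}(U) = {ι, λ, μ} ∉ τ_X ✗.
  U = {80}: f^{-1}(U) = ∅ ∈ τ_X ✓.
  U = {81}: f^{-1}(U) = ∅ ∈ τ_X ✓.
  U = {79, 80}: f^{-1}(U) = {ι, λ, μ} ∉ τ_X ✗.
  U = {79, 81}: f^{-1}(U) = {ι, λ, μ} ∉ τ_X ✗.
  U = {80, 81}: f^{-1}(U) = ∅ ∈ τ_X ✓.
  U = {78, 79, 81}: f^{-1}(U) = {ι, κ, λ, μ} ∈ τ_X ✓.
  U = {79, 80, 81}: f^{-1}(U) = {ι, λ, μ} ∉ τ_X ✗.
  U = {78, 79, 80, 81}: f^{-1}(U) = {ι, κ, λ, μ} ∈ τ_X ✓.
Found U = {79} with f^{-1}(U) = {ι, λ, μ} not in τ_X. Therefore f is NOT continuous.
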